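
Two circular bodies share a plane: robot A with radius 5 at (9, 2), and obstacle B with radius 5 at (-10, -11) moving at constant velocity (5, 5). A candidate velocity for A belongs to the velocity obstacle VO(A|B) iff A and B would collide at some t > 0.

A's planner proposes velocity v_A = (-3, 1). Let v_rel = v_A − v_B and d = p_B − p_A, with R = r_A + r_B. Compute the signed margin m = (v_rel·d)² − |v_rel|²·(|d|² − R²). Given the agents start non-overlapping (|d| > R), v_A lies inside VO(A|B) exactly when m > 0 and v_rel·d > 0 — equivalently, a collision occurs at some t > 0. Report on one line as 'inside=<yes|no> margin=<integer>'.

d = (-19, -13),  |d|² = 530;  R = 5+5 = 10,  c = 530−10² = 430
v_rel = (-8, -4),  |v_rel|² = 80;  v_rel·d = (-8)·(-19) + (-4)·(-13) = 204
80·t² − 408·t + 430 = 0  ⇒  m = 204² − 80·430 = 7216
m = 7216 > 0,  v_rel·d = 204 > 0  ⇒  inside

inside=yes margin=7216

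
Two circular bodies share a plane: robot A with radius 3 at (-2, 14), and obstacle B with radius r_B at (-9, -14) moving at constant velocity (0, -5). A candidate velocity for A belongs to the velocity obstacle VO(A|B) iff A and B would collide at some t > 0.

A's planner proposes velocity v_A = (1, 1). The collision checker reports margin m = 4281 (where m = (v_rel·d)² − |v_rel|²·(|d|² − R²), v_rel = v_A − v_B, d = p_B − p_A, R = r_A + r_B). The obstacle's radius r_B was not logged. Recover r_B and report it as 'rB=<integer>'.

m = 4281
d = (-7, -28);  v_rel = (1, 6),  |v_rel|² = 37
v_rel×d = (1)·(-28) − (6)·(-7) = 14
since m = R²·37 − 14²:  R² = (196 + 4281) / 37 = 121
R = √121 = 11  ⇒  r_B = 11 − 3 = 8

rB=8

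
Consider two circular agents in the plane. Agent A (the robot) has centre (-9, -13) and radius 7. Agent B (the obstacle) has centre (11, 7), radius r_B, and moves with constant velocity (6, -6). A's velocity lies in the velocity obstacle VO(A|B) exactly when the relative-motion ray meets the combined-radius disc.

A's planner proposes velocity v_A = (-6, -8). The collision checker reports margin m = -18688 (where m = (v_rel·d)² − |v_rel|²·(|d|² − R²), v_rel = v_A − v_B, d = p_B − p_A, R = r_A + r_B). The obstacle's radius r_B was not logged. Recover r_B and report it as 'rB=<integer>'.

m = -18688
d = (20, 20);  v_rel = (-12, -2),  |v_rel|² = 148
v_rel×d = (-12)·(20) − (-2)·(20) = -200
since m = R²·148 − (-200)²:  R² = (40000 + -18688) / 148 = 144
R = √144 = 12  ⇒  r_B = 12 − 7 = 5

rB=5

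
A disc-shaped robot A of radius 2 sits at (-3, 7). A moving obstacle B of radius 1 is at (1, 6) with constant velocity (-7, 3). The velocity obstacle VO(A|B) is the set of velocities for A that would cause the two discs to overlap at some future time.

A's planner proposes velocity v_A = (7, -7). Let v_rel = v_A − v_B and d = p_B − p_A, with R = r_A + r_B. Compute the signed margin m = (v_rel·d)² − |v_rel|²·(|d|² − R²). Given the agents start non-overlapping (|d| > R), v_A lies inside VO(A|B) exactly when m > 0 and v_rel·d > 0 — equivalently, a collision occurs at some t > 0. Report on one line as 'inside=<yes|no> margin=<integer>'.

d = (4, -1),  |d|² = 17;  R = 2+1 = 3,  c = 17−3² = 8
v_rel = (14, -10),  |v_rel|² = 296;  v_rel·d = (14)·(4) + (-10)·(-1) = 66
296·t² − 132·t + 8 = 0  ⇒  m = 66² − 296·8 = 1988
m = 1988 > 0,  v_rel·d = 66 > 0  ⇒  inside

inside=yes margin=1988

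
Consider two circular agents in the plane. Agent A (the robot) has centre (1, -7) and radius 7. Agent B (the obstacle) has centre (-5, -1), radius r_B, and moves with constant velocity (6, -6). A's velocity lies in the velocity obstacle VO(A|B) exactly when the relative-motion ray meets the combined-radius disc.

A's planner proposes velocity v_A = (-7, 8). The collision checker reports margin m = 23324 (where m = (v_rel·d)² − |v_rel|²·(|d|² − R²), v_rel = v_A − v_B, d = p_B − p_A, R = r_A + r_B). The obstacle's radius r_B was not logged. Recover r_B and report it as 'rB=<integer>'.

m = 23324
d = (-6, 6);  v_rel = (-13, 14),  |v_rel|² = 365
v_rel×d = (-13)·(6) − (14)·(-6) = 6
since m = R²·365 − 6²:  R² = (36 + 23324) / 365 = 64
R = √64 = 8  ⇒  r_B = 8 − 7 = 1

rB=1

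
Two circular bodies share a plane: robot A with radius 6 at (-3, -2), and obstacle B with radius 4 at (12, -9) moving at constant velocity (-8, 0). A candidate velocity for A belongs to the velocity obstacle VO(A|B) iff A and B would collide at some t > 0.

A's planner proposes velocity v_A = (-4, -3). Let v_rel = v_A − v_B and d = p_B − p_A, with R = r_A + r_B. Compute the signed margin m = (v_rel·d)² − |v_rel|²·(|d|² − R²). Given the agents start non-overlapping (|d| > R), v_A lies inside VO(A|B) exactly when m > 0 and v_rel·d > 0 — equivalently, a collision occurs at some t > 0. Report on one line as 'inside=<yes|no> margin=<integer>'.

d = (15, -7),  |d|² = 274;  R = 6+4 = 10,  c = 274−10² = 174
v_rel = (4, -3),  |v_rel|² = 25;  v_rel·d = (4)·(15) + (-3)·(-7) = 81
25·t² − 162·t + 174 = 0  ⇒  m = 81² − 25·174 = 2211
m = 2211 > 0,  v_rel·d = 81 > 0  ⇒  inside

inside=yes margin=2211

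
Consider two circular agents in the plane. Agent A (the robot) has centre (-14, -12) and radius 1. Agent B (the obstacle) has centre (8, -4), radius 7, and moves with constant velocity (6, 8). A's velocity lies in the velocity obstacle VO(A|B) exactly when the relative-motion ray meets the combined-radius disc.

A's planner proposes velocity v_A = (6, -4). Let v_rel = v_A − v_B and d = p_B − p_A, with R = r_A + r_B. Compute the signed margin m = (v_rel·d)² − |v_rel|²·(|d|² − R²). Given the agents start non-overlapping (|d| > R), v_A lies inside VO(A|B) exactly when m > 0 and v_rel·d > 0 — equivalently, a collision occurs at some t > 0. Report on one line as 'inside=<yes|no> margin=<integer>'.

d = (22, 8),  |d|² = 548;  R = 1+7 = 8,  c = 548−8² = 484
v_rel = (0, -12),  |v_rel|² = 144;  v_rel·d = (0)·(22) + (-12)·(8) = -96
144·t² + 192·t + 484 = 0  ⇒  m = (-96)² − 144·484 = -60480
m = -60480 < 0,  v_rel·d = -96 < 0  ⇒  outside

inside=no margin=-60480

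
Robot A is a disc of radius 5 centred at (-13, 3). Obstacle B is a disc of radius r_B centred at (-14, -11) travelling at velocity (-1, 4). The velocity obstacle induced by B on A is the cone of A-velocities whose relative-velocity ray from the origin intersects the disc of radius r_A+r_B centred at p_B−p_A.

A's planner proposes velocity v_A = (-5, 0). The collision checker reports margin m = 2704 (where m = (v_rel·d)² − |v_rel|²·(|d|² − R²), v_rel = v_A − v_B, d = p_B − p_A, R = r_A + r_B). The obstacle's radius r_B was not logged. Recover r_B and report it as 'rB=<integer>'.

m = 2704
d = (-1, -14);  v_rel = (-4, -4),  |v_rel|² = 32
v_rel×d = (-4)·(-14) − (-4)·(-1) = 52
since m = R²·32 − 52²:  R² = (2704 + 2704) / 32 = 169
R = √169 = 13  ⇒  r_B = 13 − 5 = 8

rB=8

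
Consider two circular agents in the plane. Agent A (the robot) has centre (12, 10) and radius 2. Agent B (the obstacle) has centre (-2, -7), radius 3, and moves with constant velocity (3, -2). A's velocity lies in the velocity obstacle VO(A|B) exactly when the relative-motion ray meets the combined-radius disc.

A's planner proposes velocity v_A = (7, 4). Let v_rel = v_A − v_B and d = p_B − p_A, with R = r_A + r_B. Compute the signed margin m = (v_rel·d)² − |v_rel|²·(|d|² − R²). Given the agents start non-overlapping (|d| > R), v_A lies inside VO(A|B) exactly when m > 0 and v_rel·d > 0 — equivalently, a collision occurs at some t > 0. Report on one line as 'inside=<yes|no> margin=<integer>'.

d = (-14, -17),  |d|² = 485;  R = 2+3 = 5,  c = 485−5² = 460
v_rel = (4, 6),  |v_rel|² = 52;  v_rel·d = (4)·(-14) + (6)·(-17) = -158
52·t² + 316·t + 460 = 0  ⇒  m = (-158)² − 52·460 = 1044
m = 1044 > 0,  v_rel·d = -158 < 0  ⇒  outside

inside=no margin=1044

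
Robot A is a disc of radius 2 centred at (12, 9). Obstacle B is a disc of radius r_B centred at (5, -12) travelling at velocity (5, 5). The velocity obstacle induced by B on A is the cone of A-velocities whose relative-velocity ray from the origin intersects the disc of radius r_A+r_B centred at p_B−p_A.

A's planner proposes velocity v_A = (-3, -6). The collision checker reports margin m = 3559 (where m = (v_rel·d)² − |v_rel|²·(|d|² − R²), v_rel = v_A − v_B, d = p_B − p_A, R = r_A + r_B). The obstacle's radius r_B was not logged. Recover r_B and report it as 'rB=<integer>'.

m = 3559
d = (-7, -21);  v_rel = (-8, -11),  |v_rel|² = 185
v_rel×d = (-8)·(-21) − (-11)·(-7) = 91
since m = R²·185 − 91²:  R² = (8281 + 3559) / 185 = 64
R = √64 = 8  ⇒  r_B = 8 − 2 = 6

rB=6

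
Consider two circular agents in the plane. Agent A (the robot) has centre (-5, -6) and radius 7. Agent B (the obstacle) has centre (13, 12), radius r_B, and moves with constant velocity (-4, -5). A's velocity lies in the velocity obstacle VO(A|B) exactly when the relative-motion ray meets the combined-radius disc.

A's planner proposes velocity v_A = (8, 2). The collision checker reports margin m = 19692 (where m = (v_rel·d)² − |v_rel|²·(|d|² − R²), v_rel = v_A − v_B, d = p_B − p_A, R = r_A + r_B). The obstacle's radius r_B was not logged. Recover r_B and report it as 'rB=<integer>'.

m = 19692
d = (18, 18);  v_rel = (12, 7),  |v_rel|² = 193
v_rel×d = (12)·(18) − (7)·(18) = 90
since m = R²·193 − 90²:  R² = (8100 + 19692) / 193 = 144
R = √144 = 12  ⇒  r_B = 12 − 7 = 5

rB=5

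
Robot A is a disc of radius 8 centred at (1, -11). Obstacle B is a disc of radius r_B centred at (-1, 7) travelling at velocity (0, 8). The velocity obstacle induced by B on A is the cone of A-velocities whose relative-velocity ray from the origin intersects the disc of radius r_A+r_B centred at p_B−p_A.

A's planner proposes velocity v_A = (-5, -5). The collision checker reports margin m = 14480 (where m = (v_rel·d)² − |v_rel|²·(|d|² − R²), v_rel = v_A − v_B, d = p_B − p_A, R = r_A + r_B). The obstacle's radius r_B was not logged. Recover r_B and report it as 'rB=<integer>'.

m = 14480
d = (-2, 18);  v_rel = (-5, -13),  |v_rel|² = 194
v_rel×d = (-5)·(18) − (-13)·(-2) = -116
since m = R²·194 − (-116)²:  R² = (13456 + 14480) / 194 = 144
R = √144 = 12  ⇒  r_B = 12 − 8 = 4

rB=4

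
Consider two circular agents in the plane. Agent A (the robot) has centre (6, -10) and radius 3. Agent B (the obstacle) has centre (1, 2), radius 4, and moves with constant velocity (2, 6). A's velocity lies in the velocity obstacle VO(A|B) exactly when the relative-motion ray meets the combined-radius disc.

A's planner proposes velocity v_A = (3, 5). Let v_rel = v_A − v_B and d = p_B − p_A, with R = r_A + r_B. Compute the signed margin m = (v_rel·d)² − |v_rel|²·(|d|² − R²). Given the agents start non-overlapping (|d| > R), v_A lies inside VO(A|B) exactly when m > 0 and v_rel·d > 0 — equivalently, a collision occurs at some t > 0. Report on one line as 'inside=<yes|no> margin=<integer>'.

d = (-5, 12),  |d|² = 169;  R = 3+4 = 7,  c = 169−7² = 120
v_rel = (1, -1),  |v_rel|² = 2;  v_rel·d = (1)·(-5) + (-1)·(12) = -17
2·t² + 34·t + 120 = 0  ⇒  m = (-17)² − 2·120 = 49
m = 49 > 0,  v_rel·d = -17 < 0  ⇒  outside

inside=no margin=49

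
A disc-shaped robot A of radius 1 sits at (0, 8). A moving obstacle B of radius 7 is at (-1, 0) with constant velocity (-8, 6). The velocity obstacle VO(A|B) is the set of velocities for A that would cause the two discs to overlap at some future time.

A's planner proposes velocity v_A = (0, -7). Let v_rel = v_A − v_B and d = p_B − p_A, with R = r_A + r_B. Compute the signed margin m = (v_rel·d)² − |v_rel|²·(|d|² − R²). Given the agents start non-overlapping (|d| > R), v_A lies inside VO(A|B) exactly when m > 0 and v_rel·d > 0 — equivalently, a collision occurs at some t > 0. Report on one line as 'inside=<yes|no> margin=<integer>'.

d = (-1, -8),  |d|² = 65;  R = 1+7 = 8,  c = 65−8² = 1
v_rel = (8, -13),  |v_rel|² = 233;  v_rel·d = (8)·(-1) + (-13)·(-8) = 96
233·t² − 192·t + 1 = 0  ⇒  m = 96² − 233·1 = 8983
m = 8983 > 0,  v_rel·d = 96 > 0  ⇒  inside

inside=yes margin=8983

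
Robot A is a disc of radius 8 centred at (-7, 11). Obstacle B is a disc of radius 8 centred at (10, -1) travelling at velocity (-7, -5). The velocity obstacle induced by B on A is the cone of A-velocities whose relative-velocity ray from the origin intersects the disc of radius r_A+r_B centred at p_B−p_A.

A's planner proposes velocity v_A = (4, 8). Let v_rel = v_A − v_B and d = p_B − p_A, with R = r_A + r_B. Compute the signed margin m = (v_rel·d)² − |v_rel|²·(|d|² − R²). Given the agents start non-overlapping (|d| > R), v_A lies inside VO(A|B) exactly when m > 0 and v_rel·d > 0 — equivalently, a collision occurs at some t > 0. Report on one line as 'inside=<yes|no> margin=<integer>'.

d = (17, -12),  |d|² = 433;  R = 8+8 = 16,  c = 433−16² = 177
v_rel = (11, 13),  |v_rel|² = 290;  v_rel·d = (11)·(17) + (13)·(-12) = 31
290·t² − 62·t + 177 = 0  ⇒  m = 31² − 290·177 = -50369
m = -50369 < 0,  v_rel·d = 31 > 0  ⇒  outside

inside=no margin=-50369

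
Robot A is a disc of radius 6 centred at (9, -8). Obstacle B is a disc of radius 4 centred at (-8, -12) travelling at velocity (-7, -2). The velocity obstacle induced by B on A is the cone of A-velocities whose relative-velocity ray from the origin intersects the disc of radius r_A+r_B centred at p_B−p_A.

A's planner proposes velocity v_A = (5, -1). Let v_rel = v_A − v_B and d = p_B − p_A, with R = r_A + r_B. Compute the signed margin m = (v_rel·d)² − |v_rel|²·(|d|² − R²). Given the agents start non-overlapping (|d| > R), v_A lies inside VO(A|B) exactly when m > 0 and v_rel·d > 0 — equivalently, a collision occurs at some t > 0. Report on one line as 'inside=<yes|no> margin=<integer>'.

d = (-17, -4),  |d|² = 305;  R = 6+4 = 10,  c = 305−10² = 205
v_rel = (12, 1),  |v_rel|² = 145;  v_rel·d = (12)·(-17) + (1)·(-4) = -208
145·t² + 416·t + 205 = 0  ⇒  m = (-208)² − 145·205 = 13539
m = 13539 > 0,  v_rel·d = -208 < 0  ⇒  outside

inside=no margin=13539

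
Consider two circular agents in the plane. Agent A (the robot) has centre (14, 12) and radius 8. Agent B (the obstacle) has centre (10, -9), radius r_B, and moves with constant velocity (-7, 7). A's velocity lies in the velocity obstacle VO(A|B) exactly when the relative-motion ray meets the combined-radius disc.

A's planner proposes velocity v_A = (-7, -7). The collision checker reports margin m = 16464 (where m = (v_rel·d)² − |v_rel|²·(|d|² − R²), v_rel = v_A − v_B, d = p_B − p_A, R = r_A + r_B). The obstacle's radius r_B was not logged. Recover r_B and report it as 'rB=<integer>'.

m = 16464
d = (-4, -21);  v_rel = (0, -14),  |v_rel|² = 196
v_rel×d = (0)·(-21) − (-14)·(-4) = -56
since m = R²·196 − (-56)²:  R² = (3136 + 16464) / 196 = 100
R = √100 = 10  ⇒  r_B = 10 − 8 = 2

rB=2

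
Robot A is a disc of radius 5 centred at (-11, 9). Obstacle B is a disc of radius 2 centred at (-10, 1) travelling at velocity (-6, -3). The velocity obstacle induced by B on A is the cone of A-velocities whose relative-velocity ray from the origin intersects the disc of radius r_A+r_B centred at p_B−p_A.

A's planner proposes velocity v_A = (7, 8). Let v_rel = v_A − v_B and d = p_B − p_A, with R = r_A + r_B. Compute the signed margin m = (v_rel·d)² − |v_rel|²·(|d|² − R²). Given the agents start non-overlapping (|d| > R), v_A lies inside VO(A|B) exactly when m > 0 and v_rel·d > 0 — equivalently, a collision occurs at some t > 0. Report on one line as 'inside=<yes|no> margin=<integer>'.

d = (1, -8),  |d|² = 65;  R = 5+2 = 7,  c = 65−7² = 16
v_rel = (13, 11),  |v_rel|² = 290;  v_rel·d = (13)·(1) + (11)·(-8) = -75
290·t² + 150·t + 16 = 0  ⇒  m = (-75)² − 290·16 = 985
m = 985 > 0,  v_rel·d = -75 < 0  ⇒  outside

inside=no margin=985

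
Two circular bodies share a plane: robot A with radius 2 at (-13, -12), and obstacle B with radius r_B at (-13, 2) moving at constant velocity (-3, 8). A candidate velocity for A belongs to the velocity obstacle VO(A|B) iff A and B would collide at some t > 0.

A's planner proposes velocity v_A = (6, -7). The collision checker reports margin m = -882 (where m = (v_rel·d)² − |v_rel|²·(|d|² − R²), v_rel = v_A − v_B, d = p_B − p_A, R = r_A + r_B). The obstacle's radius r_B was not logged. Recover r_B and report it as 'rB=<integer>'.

m = -882
d = (0, 14);  v_rel = (9, -15),  |v_rel|² = 306
v_rel×d = (9)·(14) − (-15)·(0) = 126
since m = R²·306 − 126²:  R² = (15876 + -882) / 306 = 49
R = √49 = 7  ⇒  r_B = 7 − 2 = 5

rB=5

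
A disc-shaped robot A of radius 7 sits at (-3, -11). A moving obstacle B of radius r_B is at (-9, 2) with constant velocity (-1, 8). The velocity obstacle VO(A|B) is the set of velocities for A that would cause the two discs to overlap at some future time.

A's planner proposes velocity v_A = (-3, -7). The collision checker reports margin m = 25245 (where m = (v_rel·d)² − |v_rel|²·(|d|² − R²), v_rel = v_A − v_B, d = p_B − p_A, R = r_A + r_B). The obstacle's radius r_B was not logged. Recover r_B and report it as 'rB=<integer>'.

m = 25245
d = (-6, 13);  v_rel = (-2, -15),  |v_rel|² = 229
v_rel×d = (-2)·(13) − (-15)·(-6) = -116
since m = R²·229 − (-116)²:  R² = (13456 + 25245) / 229 = 169
R = √169 = 13  ⇒  r_B = 13 − 7 = 6

rB=6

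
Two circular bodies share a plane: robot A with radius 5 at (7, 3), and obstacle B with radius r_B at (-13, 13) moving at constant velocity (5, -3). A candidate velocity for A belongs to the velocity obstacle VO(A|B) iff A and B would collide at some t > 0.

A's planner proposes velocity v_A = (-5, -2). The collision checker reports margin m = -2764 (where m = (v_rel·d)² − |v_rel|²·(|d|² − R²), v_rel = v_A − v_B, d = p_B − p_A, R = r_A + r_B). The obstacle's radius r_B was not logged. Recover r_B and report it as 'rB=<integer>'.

m = -2764
d = (-20, 10);  v_rel = (-10, 1),  |v_rel|² = 101
v_rel×d = (-10)·(10) − (1)·(-20) = -80
since m = R²·101 − (-80)²:  R² = (6400 + -2764) / 101 = 36
R = √36 = 6  ⇒  r_B = 6 − 5 = 1

rB=1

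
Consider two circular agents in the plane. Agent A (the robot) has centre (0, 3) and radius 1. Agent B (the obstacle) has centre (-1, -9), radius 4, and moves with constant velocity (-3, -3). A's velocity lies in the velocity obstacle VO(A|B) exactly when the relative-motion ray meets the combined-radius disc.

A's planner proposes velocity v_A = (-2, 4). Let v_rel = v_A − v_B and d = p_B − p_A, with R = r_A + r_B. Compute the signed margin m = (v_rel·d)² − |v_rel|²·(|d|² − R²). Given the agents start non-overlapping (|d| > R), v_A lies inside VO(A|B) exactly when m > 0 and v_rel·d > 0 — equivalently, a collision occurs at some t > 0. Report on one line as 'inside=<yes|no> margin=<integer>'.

d = (-1, -12),  |d|² = 145;  R = 1+4 = 5,  c = 145−5² = 120
v_rel = (1, 7),  |v_rel|² = 50;  v_rel·d = (1)·(-1) + (7)·(-12) = -85
50·t² + 170·t + 120 = 0  ⇒  m = (-85)² − 50·120 = 1225
m = 1225 > 0,  v_rel·d = -85 < 0  ⇒  outside

inside=no margin=1225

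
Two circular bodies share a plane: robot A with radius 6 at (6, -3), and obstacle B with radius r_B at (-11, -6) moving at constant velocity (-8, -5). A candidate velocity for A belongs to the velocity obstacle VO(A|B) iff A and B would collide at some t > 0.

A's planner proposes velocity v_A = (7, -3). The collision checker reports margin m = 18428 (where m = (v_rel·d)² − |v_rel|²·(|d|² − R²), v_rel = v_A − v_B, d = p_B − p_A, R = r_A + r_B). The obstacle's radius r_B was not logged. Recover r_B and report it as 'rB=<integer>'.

m = 18428
d = (-17, -3);  v_rel = (15, 2),  |v_rel|² = 229
v_rel×d = (15)·(-3) − (2)·(-17) = -11
since m = R²·229 − (-11)²:  R² = (121 + 18428) / 229 = 81
R = √81 = 9  ⇒  r_B = 9 − 6 = 3

rB=3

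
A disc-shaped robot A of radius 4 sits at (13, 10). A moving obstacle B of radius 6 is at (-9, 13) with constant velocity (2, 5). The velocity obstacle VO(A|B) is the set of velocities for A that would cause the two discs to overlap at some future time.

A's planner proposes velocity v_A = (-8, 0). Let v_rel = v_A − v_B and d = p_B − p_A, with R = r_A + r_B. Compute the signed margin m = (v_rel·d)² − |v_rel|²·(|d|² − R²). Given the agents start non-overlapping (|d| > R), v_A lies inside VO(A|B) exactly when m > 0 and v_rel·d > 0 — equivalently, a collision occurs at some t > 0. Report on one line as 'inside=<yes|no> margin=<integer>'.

d = (-22, 3),  |d|² = 493;  R = 4+6 = 10,  c = 493−10² = 393
v_rel = (-10, -5),  |v_rel|² = 125;  v_rel·d = (-10)·(-22) + (-5)·(3) = 205
125·t² − 410·t + 393 = 0  ⇒  m = 205² − 125·393 = -7100
m = -7100 < 0,  v_rel·d = 205 > 0  ⇒  outside

inside=no margin=-7100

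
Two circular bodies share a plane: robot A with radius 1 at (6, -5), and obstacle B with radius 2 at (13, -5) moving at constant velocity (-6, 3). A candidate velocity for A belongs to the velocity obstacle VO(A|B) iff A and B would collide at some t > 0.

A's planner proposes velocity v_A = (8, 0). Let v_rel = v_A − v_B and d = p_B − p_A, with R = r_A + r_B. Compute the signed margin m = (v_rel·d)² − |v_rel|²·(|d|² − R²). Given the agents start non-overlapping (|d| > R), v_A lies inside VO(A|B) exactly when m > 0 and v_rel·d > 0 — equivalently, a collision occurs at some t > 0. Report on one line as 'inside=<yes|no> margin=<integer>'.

d = (7, 0),  |d|² = 49;  R = 1+2 = 3,  c = 49−3² = 40
v_rel = (14, -3),  |v_rel|² = 205;  v_rel·d = (14)·(7) + (-3)·(0) = 98
205·t² − 196·t + 40 = 0  ⇒  m = 98² − 205·40 = 1404
m = 1404 > 0,  v_rel·d = 98 > 0  ⇒  inside

inside=yes margin=1404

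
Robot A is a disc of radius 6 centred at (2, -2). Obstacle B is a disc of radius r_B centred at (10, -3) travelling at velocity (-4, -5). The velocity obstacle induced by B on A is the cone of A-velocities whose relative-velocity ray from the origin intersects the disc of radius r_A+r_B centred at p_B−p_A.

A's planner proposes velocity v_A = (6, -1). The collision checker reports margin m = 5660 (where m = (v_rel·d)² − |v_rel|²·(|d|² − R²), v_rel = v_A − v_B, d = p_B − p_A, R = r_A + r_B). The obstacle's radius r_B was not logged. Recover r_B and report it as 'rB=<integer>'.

m = 5660
d = (8, -1);  v_rel = (10, 4),  |v_rel|² = 116
v_rel×d = (10)·(-1) − (4)·(8) = -42
since m = R²·116 − (-42)²:  R² = (1764 + 5660) / 116 = 64
R = √64 = 8  ⇒  r_B = 8 − 6 = 2

rB=2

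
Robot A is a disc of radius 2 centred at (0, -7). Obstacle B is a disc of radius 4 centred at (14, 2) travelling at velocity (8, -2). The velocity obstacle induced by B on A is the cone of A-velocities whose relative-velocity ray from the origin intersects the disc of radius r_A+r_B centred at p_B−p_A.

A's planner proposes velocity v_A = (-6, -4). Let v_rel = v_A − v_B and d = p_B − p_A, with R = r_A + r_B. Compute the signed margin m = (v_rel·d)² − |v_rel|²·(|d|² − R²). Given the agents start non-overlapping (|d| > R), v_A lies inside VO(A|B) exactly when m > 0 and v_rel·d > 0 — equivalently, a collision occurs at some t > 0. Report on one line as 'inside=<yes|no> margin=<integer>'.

d = (14, 9),  |d|² = 277;  R = 2+4 = 6,  c = 277−6² = 241
v_rel = (-14, -2),  |v_rel|² = 200;  v_rel·d = (-14)·(14) + (-2)·(9) = -214
200·t² + 428·t + 241 = 0  ⇒  m = (-214)² − 200·241 = -2404
m = -2404 < 0,  v_rel·d = -214 < 0  ⇒  outside

inside=no margin=-2404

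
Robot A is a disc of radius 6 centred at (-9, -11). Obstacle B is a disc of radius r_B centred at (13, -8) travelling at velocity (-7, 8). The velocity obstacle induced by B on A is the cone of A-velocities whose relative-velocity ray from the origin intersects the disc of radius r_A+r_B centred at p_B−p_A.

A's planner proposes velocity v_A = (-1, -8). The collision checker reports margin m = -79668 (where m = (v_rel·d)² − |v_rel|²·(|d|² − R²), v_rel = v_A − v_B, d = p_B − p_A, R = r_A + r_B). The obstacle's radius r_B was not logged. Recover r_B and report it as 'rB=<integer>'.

m = -79668
d = (22, 3);  v_rel = (6, -16),  |v_rel|² = 292
v_rel×d = (6)·(3) − (-16)·(22) = 370
since m = R²·292 − 370²:  R² = (136900 + -79668) / 292 = 196
R = √196 = 14  ⇒  r_B = 14 − 6 = 8

rB=8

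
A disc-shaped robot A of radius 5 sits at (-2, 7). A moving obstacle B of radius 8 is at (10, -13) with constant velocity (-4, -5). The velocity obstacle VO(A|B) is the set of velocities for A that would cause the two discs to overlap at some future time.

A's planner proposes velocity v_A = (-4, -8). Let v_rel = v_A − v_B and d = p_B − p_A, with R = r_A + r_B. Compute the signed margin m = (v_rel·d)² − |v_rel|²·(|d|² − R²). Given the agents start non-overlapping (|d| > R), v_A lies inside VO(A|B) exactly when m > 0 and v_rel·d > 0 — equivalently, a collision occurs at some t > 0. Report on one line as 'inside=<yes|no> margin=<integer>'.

d = (12, -20),  |d|² = 544;  R = 5+8 = 13,  c = 544−13² = 375
v_rel = (0, -3),  |v_rel|² = 9;  v_rel·d = (0)·(12) + (-3)·(-20) = 60
9·t² − 120·t + 375 = 0  ⇒  m = 60² − 9·375 = 225
m = 225 > 0,  v_rel·d = 60 > 0  ⇒  inside

inside=yes margin=225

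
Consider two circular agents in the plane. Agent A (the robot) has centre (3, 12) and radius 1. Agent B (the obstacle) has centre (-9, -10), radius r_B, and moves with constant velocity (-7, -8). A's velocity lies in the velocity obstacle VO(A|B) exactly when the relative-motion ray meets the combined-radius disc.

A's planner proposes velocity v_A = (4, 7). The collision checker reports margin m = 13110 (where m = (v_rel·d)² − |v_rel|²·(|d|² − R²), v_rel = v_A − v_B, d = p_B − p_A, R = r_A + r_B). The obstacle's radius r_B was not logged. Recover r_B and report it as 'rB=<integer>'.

m = 13110
d = (-12, -22);  v_rel = (11, 15),  |v_rel|² = 346
v_rel×d = (11)·(-22) − (15)·(-12) = -62
since m = R²·346 − (-62)²:  R² = (3844 + 13110) / 346 = 49
R = √49 = 7  ⇒  r_B = 7 − 1 = 6

rB=6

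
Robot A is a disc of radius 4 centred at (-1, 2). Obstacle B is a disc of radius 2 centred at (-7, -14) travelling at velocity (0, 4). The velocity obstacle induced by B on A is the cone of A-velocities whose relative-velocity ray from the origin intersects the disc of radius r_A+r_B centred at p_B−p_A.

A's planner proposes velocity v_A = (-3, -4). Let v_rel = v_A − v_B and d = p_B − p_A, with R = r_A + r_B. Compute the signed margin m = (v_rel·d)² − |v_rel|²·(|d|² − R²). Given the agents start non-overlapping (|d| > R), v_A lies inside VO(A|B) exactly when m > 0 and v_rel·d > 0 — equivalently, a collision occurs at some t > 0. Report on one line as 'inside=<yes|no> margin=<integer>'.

d = (-6, -16),  |d|² = 292;  R = 4+2 = 6,  c = 292−6² = 256
v_rel = (-3, -8),  |v_rel|² = 73;  v_rel·d = (-3)·(-6) + (-8)·(-16) = 146
73·t² − 292·t + 256 = 0  ⇒  m = 146² − 73·256 = 2628
m = 2628 > 0,  v_rel·d = 146 > 0  ⇒  inside

inside=yes margin=2628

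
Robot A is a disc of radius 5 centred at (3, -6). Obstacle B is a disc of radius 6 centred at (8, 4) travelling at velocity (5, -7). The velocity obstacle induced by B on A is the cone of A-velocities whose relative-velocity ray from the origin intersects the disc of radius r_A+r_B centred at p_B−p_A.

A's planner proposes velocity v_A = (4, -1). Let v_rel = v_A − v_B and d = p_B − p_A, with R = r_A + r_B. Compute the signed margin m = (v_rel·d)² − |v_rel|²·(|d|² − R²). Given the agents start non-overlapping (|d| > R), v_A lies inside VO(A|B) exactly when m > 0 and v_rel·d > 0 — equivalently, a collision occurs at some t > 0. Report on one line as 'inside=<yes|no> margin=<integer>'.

d = (5, 10),  |d|² = 125;  R = 5+6 = 11,  c = 125−11² = 4
v_rel = (-1, 6),  |v_rel|² = 37;  v_rel·d = (-1)·(5) + (6)·(10) = 55
37·t² − 110·t + 4 = 0  ⇒  m = 55² − 37·4 = 2877
m = 2877 > 0,  v_rel·d = 55 > 0  ⇒  inside

inside=yes margin=2877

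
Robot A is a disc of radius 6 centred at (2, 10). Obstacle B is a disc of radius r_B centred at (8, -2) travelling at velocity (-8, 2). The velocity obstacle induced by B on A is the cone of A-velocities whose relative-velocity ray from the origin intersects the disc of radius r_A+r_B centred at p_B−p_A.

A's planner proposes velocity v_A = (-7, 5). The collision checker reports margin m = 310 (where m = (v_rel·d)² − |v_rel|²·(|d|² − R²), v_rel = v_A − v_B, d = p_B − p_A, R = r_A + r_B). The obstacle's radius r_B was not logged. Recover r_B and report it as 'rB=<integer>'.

m = 310
d = (6, -12);  v_rel = (1, 3),  |v_rel|² = 10
v_rel×d = (1)·(-12) − (3)·(6) = -30
since m = R²·10 − (-30)²:  R² = (900 + 310) / 10 = 121
R = √121 = 11  ⇒  r_B = 11 − 6 = 5

rB=5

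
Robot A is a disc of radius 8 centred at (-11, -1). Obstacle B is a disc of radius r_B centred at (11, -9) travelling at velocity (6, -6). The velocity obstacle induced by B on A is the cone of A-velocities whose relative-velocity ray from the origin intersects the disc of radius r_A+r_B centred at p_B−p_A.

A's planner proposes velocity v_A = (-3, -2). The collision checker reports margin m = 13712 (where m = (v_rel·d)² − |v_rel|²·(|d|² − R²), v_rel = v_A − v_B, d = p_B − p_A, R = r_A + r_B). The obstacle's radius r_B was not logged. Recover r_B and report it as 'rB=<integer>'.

m = 13712
d = (22, -8);  v_rel = (-9, 4),  |v_rel|² = 97
v_rel×d = (-9)·(-8) − (4)·(22) = -16
since m = R²·97 − (-16)²:  R² = (256 + 13712) / 97 = 144
R = √144 = 12  ⇒  r_B = 12 − 8 = 4

rB=4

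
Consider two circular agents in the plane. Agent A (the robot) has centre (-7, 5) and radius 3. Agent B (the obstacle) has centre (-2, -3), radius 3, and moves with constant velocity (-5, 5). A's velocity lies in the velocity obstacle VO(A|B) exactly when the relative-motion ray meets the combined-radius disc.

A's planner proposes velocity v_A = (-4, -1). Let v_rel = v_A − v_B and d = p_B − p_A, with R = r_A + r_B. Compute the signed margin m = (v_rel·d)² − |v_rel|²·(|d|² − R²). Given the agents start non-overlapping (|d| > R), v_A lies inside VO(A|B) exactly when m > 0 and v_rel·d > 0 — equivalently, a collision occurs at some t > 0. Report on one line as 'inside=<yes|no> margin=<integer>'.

d = (5, -8),  |d|² = 89;  R = 3+3 = 6,  c = 89−6² = 53
v_rel = (1, -6),  |v_rel|² = 37;  v_rel·d = (1)·(5) + (-6)·(-8) = 53
37·t² − 106·t + 53 = 0  ⇒  m = 53² − 37·53 = 848
m = 848 > 0,  v_rel·d = 53 > 0  ⇒  inside

inside=yes margin=848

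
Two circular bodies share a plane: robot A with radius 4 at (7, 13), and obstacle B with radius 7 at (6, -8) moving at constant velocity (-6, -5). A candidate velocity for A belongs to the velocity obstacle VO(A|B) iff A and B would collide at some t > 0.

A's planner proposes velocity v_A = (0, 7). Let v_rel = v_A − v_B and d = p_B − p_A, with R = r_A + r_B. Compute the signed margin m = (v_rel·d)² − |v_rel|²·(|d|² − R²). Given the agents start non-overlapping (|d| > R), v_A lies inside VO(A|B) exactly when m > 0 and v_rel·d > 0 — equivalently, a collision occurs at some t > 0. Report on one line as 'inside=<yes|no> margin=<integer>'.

d = (-1, -21),  |d|² = 442;  R = 4+7 = 11,  c = 442−11² = 321
v_rel = (6, 12),  |v_rel|² = 180;  v_rel·d = (6)·(-1) + (12)·(-21) = -258
180·t² + 516·t + 321 = 0  ⇒  m = (-258)² − 180·321 = 8784
m = 8784 > 0,  v_rel·d = -258 < 0  ⇒  outside

inside=no margin=8784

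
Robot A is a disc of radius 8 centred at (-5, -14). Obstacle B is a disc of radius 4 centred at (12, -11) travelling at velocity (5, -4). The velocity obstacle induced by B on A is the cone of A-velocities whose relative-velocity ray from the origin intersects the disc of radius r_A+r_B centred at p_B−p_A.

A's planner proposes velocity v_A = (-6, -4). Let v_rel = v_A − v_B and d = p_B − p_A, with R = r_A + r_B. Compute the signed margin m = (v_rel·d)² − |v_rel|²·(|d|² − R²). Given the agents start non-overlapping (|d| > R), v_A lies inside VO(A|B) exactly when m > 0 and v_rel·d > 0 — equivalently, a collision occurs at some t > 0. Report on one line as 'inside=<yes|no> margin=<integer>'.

d = (17, 3),  |d|² = 298;  R = 8+4 = 12,  c = 298−12² = 154
v_rel = (-11, 0),  |v_rel|² = 121;  v_rel·d = (-11)·(17) + (0)·(3) = -187
121·t² + 374·t + 154 = 0  ⇒  m = (-187)² − 121·154 = 16335
m = 16335 > 0,  v_rel·d = -187 < 0  ⇒  outside

inside=no margin=16335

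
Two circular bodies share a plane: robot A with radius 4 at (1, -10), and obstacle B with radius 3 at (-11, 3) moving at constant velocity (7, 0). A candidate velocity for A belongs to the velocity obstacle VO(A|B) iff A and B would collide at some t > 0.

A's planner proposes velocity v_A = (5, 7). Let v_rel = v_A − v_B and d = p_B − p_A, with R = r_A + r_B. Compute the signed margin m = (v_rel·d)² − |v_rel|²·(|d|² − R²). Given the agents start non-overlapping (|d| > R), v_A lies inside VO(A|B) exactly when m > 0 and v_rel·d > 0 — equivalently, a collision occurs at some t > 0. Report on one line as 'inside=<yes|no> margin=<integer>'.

d = (-12, 13),  |d|² = 313;  R = 4+3 = 7,  c = 313−7² = 264
v_rel = (-2, 7),  |v_rel|² = 53;  v_rel·d = (-2)·(-12) + (7)·(13) = 115
53·t² − 230·t + 264 = 0  ⇒  m = 115² − 53·264 = -767
m = -767 < 0,  v_rel·d = 115 > 0  ⇒  outside

inside=no margin=-767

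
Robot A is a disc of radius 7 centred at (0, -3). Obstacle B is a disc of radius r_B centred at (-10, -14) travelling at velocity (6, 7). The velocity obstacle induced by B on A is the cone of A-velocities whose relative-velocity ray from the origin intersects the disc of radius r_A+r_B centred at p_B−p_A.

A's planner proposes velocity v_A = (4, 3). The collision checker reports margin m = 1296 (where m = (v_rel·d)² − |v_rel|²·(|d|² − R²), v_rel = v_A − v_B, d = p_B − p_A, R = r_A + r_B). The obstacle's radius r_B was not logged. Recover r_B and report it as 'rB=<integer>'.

m = 1296
d = (-10, -11);  v_rel = (-2, -4),  |v_rel|² = 20
v_rel×d = (-2)·(-11) − (-4)·(-10) = -18
since m = R²·20 − (-18)²:  R² = (324 + 1296) / 20 = 81
R = √81 = 9  ⇒  r_B = 9 − 7 = 2

rB=2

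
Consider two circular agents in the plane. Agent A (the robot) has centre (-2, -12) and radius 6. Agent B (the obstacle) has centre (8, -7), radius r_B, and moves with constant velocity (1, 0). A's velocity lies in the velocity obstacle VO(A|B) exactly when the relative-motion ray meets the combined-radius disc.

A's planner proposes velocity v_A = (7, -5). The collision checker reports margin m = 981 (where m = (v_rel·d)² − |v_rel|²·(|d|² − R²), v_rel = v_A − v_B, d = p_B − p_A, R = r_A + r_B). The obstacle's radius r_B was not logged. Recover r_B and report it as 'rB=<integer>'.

m = 981
d = (10, 5);  v_rel = (6, -5),  |v_rel|² = 61
v_rel×d = (6)·(5) − (-5)·(10) = 80
since m = R²·61 − 80²:  R² = (6400 + 981) / 61 = 121
R = √121 = 11  ⇒  r_B = 11 − 6 = 5

rB=5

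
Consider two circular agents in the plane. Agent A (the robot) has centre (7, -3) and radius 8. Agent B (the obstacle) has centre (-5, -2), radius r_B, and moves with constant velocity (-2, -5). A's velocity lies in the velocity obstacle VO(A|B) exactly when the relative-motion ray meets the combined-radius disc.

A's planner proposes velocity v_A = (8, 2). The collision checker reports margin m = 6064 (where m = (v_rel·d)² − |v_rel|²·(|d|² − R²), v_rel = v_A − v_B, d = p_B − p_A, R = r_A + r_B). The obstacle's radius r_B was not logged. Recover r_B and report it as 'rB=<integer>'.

m = 6064
d = (-12, 1);  v_rel = (10, 7),  |v_rel|² = 149
v_rel×d = (10)·(1) − (7)·(-12) = 94
since m = R²·149 − 94²:  R² = (8836 + 6064) / 149 = 100
R = √100 = 10  ⇒  r_B = 10 − 8 = 2

rB=2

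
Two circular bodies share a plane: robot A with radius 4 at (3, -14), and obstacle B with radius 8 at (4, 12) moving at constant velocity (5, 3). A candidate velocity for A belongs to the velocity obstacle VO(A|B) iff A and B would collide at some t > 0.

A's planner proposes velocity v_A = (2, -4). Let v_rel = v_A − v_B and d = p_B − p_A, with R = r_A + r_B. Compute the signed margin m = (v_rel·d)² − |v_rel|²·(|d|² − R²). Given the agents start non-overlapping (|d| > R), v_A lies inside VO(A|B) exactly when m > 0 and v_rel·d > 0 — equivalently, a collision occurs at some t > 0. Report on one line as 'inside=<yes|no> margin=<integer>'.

d = (1, 26),  |d|² = 677;  R = 4+8 = 12,  c = 677−12² = 533
v_rel = (-3, -7),  |v_rel|² = 58;  v_rel·d = (-3)·(1) + (-7)·(26) = -185
58·t² + 370·t + 533 = 0  ⇒  m = (-185)² − 58·533 = 3311
m = 3311 > 0,  v_rel·d = -185 < 0  ⇒  outside

inside=no margin=3311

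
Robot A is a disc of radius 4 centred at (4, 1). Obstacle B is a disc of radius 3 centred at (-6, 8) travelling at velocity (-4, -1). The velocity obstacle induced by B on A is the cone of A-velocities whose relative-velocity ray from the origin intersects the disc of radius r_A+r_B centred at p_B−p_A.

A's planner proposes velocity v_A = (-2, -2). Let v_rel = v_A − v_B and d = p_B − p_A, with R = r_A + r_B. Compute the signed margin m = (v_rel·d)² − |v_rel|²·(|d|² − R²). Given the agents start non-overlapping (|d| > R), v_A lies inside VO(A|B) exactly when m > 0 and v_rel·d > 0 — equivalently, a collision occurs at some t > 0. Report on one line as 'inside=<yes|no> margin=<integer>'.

d = (-10, 7),  |d|² = 149;  R = 4+3 = 7,  c = 149−7² = 100
v_rel = (2, -1),  |v_rel|² = 5;  v_rel·d = (2)·(-10) + (-1)·(7) = -27
5·t² + 54·t + 100 = 0  ⇒  m = (-27)² − 5·100 = 229
m = 229 > 0,  v_rel·d = -27 < 0  ⇒  outside

inside=no margin=229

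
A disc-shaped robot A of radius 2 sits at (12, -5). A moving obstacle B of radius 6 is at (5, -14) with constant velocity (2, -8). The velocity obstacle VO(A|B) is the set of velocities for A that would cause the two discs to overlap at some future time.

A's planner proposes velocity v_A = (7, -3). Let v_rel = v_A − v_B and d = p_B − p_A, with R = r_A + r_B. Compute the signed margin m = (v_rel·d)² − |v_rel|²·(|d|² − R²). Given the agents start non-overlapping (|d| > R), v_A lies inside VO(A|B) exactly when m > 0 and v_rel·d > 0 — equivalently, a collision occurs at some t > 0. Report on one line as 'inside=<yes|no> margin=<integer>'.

d = (-7, -9),  |d|² = 130;  R = 2+6 = 8,  c = 130−8² = 66
v_rel = (5, 5),  |v_rel|² = 50;  v_rel·d = (5)·(-7) + (5)·(-9) = -80
50·t² + 160·t + 66 = 0  ⇒  m = (-80)² − 50·66 = 3100
m = 3100 > 0,  v_rel·d = -80 < 0  ⇒  outside

inside=no margin=3100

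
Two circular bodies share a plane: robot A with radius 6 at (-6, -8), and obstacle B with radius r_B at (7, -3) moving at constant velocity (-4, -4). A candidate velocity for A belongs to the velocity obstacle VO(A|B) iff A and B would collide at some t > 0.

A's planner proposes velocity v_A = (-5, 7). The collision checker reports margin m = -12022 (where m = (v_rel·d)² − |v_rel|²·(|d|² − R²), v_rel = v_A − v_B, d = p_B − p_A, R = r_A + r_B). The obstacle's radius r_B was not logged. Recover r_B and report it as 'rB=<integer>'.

m = -12022
d = (13, 5);  v_rel = (-1, 11),  |v_rel|² = 122
v_rel×d = (-1)·(5) − (11)·(13) = -148
since m = R²·122 − (-148)²:  R² = (21904 + -12022) / 122 = 81
R = √81 = 9  ⇒  r_B = 9 − 6 = 3

rB=3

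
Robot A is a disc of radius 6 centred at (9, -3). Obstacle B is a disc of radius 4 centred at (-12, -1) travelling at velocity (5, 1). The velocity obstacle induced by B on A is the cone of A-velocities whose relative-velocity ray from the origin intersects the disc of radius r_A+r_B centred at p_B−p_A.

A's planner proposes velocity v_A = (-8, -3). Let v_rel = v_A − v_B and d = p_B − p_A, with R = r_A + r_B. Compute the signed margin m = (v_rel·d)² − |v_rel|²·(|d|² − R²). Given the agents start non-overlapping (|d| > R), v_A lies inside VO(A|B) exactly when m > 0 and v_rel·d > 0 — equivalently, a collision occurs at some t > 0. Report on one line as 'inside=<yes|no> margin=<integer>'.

d = (-21, 2),  |d|² = 445;  R = 6+4 = 10,  c = 445−10² = 345
v_rel = (-13, -4),  |v_rel|² = 185;  v_rel·d = (-13)·(-21) + (-4)·(2) = 265
185·t² − 530·t + 345 = 0  ⇒  m = 265² − 185·345 = 6400
m = 6400 > 0,  v_rel·d = 265 > 0  ⇒  inside

inside=yes margin=6400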